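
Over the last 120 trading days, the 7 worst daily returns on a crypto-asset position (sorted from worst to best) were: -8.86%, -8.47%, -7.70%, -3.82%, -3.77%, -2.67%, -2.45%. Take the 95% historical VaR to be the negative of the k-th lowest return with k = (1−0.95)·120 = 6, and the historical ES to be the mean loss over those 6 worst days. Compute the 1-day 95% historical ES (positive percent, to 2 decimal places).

The 6 worst returns sum to -35.29%.
ES = −(-35.29%) / 6 = 5.8816…% ≈ 5.88%.

5.88%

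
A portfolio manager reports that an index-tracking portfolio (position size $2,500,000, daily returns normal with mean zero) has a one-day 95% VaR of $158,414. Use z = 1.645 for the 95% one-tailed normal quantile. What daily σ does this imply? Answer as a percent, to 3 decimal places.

VaR as a fraction: $158,414 / $2,500,000 = 6.337%.
σ = VaR / z = 6.337% / 1.645 = 3.852%.

3.852%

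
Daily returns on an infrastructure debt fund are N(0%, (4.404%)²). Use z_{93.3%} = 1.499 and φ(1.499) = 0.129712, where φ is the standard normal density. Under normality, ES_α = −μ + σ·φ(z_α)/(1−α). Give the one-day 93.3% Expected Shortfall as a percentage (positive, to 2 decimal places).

8.53%

Tail multiplier: φ(z)/(1−α) = 0.129712 / 0.067 = 1.936.
ES = 4.404% × 1.936 = 8.526%.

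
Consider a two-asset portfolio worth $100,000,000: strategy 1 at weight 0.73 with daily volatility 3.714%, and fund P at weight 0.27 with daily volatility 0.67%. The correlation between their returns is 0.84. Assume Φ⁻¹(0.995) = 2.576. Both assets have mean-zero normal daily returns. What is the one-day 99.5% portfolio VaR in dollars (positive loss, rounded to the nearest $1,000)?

σ_p² = 0.73²·3.714² + 0.27²·0.67² + 2·0.84·0.73·0.27·3.714·0.67 = 8.2074 (%²).
σ_p = √8.2074 = 2.865%.
VaR = 2.576 × 2.865% = 7.380%; on $100,000,000 that is $7,380,000.

$7,380,000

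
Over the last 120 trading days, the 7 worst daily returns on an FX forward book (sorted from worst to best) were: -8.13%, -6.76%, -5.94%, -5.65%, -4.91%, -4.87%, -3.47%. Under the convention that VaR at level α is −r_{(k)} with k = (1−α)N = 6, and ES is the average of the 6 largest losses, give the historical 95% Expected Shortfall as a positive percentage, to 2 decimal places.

The 6 worst returns sum to -36.26%.
ES = −(-36.26%) / 6 = 6.0433…% ≈ 6.04%.

6.04%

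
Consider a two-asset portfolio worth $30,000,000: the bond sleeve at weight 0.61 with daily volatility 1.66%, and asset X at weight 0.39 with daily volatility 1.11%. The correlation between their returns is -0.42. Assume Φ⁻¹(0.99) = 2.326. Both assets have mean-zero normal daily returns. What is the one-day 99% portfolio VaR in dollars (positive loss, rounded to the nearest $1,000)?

σ_p² = 0.61²·1.66² + 0.39²·1.11² + 2·-0.42·0.61·0.39·1.66·1.11 = 0.8445 (%²).
σ_p = √0.8445 = 0.919%.
VaR = 2.326 × 0.919% = 2.138%; on $30,000,000 that is $641,400.

$641,000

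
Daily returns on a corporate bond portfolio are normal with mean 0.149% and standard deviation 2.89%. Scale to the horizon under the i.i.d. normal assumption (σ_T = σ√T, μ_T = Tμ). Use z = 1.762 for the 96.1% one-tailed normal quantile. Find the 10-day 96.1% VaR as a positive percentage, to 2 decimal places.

14.61%

σ_{10d} = 2.89% × √10 = 9.139%; μ_{10d} = 10 × 0.149% = 1.490%.
VaR = −(1.490%) + 1.762 × 9.139% = 14.613%.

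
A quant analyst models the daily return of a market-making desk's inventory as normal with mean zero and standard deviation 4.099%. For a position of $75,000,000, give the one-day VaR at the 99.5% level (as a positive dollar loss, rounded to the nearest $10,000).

At 99.5% one-sided, z = 2.576.
VaR = z·σ = 2.576 × 4.099% = 10.559%.
On $75,000,000: 0.10559 × $75,000,000 = $7,919,250.

$7,920,000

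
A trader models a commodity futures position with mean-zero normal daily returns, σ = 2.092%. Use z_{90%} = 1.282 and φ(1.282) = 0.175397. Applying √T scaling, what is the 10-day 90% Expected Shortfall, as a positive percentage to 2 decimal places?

σ_{10d} = 2.092% × √10 = 6.615%.
ES multiplier = φ(z)/(1−α) = 0.175397/0.1 = 1.754.
ES = 6.615% × 1.754 = 11.603%.

11.60%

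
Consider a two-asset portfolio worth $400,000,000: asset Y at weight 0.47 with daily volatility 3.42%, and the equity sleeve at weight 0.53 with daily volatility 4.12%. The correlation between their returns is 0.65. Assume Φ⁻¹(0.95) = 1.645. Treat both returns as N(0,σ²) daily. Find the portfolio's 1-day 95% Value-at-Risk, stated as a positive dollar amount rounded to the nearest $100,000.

σ_p² = 0.47²·3.42² + 0.53²·4.12² + 2·0.65·0.47·0.53·3.42·4.12 = 11.9147 (%²).
σ_p = √11.9147 = 3.452%.
VaR = 1.645 × 3.452% = 5.679%; on $400,000,000 that is $22,716,000.

$22,700,000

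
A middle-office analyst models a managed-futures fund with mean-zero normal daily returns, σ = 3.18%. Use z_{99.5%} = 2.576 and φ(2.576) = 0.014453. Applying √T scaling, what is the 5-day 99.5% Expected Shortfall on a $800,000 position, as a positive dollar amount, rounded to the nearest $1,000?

σ_{5d} = 3.18% × √5 = 7.111%.
ES multiplier = φ(z)/(1−α) = 0.014453/0.005 = 2.891.
ES = 7.111% × 2.891 = 20.558%; on $800,000: $164,464.

$164,000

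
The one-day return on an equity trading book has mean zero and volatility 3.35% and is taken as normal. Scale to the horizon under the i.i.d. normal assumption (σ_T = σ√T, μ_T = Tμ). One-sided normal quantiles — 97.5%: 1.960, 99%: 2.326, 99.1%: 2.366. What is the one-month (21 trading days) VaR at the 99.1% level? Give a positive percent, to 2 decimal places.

σ_{21d} = 3.35% × √21 = 15.352%.
VaR = 2.366 × 15.352% = 36.323%.

36.32%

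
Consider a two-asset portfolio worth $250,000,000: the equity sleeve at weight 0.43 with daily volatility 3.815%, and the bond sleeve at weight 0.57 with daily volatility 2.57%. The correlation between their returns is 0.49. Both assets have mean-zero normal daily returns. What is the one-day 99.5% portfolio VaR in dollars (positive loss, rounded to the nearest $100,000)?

σ_p² = 0.43²·3.815² + 0.57²·2.57² + 2·0.49·0.43·0.57·3.815·2.57 = 7.1920 (%²).
σ_p = √7.1920 = 2.682%.
At 99.5%, z = 2.576.
VaR = 2.576 × 2.682% = 6.909%; on $250,000,000 that is $17,272,500.

$17,300,000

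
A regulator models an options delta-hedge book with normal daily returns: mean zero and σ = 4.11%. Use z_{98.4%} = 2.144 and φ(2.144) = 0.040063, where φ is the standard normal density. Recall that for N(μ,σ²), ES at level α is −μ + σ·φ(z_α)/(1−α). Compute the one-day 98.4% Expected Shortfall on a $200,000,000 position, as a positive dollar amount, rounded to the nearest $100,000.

Tail multiplier: φ(z)/(1−α) = 0.040063 / 0.016 = 2.504.
ES = 4.11% × 2.504 = 10.291%.
On $200,000,000: 0.10291 × $200,000,000 = $20,582,000.

$20,600,000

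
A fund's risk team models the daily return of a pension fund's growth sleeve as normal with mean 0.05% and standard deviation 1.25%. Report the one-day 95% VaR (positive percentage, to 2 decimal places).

2.01%

At 95% one-sided, z = 1.645.
VaR = −μ + z·σ = −(0.05%) + 1.645 × 1.25% = 2.006%.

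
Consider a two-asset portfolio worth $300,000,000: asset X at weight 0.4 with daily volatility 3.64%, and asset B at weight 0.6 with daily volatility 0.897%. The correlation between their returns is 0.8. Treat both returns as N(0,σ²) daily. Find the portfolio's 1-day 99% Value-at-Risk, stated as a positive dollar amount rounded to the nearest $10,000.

σ_p² = 0.4²·3.64² + 0.6²·0.897² + 2·0.8·0.4·0.6·3.64·0.897 = 3.6634 (%²).
σ_p = √3.6634 = 1.914%.
At 99%, z = 2.326.
VaR = 2.326 × 1.914% = 4.452%; on $300,000,000 that is $13,356,000.

$13,360,000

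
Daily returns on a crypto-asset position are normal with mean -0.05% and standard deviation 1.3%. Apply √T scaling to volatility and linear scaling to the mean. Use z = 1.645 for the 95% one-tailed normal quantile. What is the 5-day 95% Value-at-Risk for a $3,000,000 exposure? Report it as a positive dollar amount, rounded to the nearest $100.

σ_{5d} = 1.3% × √5 = 2.907%; μ_{5d} = 5 × -0.05% = -0.250%.
VaR = −(-0.250%) + 1.645 × 2.907% = 5.032%.
On $3,000,000: 0.05032 × $3,000,000 = $150,960.

$151,000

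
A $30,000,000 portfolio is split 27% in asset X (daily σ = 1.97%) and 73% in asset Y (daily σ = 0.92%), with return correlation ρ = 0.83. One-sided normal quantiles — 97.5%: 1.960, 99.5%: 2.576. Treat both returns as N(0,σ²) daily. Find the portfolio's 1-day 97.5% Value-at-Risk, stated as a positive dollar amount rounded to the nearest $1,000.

σ_p² = 0.27²·1.97² + 0.73²·0.92² + 2·0.83·0.27·0.73·1.97·0.92 = 1.3270 (%²).
σ_p = √1.3270 = 1.152%.
VaR = 1.960 × 1.152% = 2.258%; on $30,000,000 that is $677,400.

$677,000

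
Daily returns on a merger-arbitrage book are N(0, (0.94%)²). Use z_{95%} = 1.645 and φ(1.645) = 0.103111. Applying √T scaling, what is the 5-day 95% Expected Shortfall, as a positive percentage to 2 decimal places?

σ_{5d} = 0.94% × √5 = 2.102%.
ES multiplier = φ(z)/(1−α) = 0.103111/0.05 = 2.062.
ES = 2.102% × 2.062 = 4.334%.

4.33%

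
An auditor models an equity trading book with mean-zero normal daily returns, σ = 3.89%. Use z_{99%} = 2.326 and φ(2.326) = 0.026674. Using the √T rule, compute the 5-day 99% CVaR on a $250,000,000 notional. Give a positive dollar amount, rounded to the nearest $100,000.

σ_{5d} = 3.89% × √5 = 8.698%.
ES multiplier = φ(z)/(1−α) = 0.026674/0.01 = 2.667.
ES = 8.698% × 2.667 = 23.198%; on $250,000,000: $57,995,000.

$58,000,000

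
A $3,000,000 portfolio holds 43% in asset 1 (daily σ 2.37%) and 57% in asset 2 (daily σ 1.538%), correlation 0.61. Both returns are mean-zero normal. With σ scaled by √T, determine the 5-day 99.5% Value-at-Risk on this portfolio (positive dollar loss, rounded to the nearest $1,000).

σ_p = √(0.43²·2.37² + 0.57²·1.538² + 2·0.61·0.43·0.57·2.37·1.538) = 1.702%.
σ_{5d} = 1.702% × √5 = 3.806%.
z(99.5%) = 2.576.
VaR = 2.576 × 3.806% = 9.804%; on $3,000,000 that is $294,120.

$294,000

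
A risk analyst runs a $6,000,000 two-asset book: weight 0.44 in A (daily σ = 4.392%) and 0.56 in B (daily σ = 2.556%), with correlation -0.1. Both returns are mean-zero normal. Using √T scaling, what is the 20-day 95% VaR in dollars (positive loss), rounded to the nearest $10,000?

$1,010,000

σ_p = √(0.44²·4.392² + 0.56²·2.556² + 2·-0.1·0.44·0.56·4.392·2.556) = 2.287%.
σ_{20d} = 2.287% × √20 = 10.228%.
z(95%) = 1.645.
VaR = 1.645 × 10.228% = 16.825%; on $6,000,000 that is $1,009,500.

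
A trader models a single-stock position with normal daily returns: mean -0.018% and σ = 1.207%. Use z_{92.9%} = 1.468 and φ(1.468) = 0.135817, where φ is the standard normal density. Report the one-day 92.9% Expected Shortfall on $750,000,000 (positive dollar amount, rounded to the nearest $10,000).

Tail multiplier: φ(z)/(1−α) = 0.135817 / 0.071 = 1.913.
ES = −(-0.018%) + 1.207% × 1.913 = 2.327%.
On $750,000,000: 0.02327 × $750,000,000 = $17,452,500.

$17,450,000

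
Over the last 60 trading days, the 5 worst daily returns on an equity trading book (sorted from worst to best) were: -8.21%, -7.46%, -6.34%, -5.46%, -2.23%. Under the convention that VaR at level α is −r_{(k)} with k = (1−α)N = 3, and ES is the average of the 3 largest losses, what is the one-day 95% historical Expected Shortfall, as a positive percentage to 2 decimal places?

7.34%

The 3 worst returns sum to -22.01%.
ES = −(-22.01%) / 3 = 7.3366…% ≈ 7.34%.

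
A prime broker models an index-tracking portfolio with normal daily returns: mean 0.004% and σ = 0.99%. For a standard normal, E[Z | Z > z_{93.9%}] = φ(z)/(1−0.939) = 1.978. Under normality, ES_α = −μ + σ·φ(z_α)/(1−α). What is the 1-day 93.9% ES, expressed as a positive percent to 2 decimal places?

ES = −(0.004%) + 0.99% × 1.978 = 1.954%.

1.95%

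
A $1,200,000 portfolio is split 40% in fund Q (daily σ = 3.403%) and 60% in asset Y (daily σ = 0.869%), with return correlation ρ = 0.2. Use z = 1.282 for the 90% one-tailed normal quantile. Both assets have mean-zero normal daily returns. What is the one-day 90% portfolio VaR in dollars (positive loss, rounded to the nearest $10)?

$23,880

σ_p² = 0.4²·3.403² + 0.6²·0.869² + 2·0.2·0.4·0.6·3.403·0.869 = 2.4086 (%²).
σ_p = √2.4086 = 1.552%.
VaR = 1.282 × 1.552% = 1.990%; on $1,200,000 that is $23,880.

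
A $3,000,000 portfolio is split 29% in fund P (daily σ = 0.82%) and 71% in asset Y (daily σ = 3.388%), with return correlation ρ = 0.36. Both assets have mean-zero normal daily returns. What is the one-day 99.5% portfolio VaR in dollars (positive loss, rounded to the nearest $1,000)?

σ_p² = 0.29²·0.82² + 0.71²·3.388² + 2·0.36·0.29·0.71·0.82·3.388 = 6.2547 (%²).
σ_p = √6.2547 = 2.501%.
At 99.5%, z = 2.576.
VaR = 2.576 × 2.501% = 6.443%; on $3,000,000 that is $193,290.

$193,000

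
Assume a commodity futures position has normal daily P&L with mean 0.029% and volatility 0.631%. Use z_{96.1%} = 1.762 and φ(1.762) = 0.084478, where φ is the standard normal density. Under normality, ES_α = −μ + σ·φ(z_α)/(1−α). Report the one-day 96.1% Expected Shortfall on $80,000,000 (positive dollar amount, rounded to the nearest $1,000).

Tail multiplier: φ(z)/(1−α) = 0.084478 / 0.039 = 2.166.
ES = −(0.029%) + 0.631% × 2.166 = 1.338%.
On $80,000,000: 0.01338 × $80,000,000 = $1,070,400.

$1,070,000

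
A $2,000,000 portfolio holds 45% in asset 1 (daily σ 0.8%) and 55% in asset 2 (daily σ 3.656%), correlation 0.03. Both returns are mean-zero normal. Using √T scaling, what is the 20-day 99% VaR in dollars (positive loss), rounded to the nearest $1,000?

$427,000

σ_p = √(0.45²·0.8² + 0.55²·3.656² + 2·0.03·0.45·0.55·0.8·3.656) = 2.053%.
σ_{20d} = 2.053% × √20 = 9.181%.
z(99%) = 2.326.
VaR = 2.326 × 9.181% = 21.355%; on $2,000,000 that is $427,100.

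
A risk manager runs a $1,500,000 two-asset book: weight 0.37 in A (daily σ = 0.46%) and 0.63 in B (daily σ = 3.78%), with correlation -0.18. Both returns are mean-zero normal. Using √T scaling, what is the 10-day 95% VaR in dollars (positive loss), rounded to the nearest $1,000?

σ_p = √(0.37²·0.46² + 0.63²·3.78² + 2·-0.18·0.37·0.63·0.46·3.78) = 2.357%.
σ_{10d} = 2.357% × √10 = 7.453%.
z(95%) = 1.645.
VaR = 1.645 × 7.453% = 12.260%; on $1,500,000 that is $183,900.

$184,000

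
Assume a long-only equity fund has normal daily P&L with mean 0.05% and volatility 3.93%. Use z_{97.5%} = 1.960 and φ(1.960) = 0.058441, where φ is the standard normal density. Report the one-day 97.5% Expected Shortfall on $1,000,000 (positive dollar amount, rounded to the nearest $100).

Tail multiplier: φ(z)/(1−α) = 0.058441 / 0.025 = 2.338.
ES = −(0.05%) + 3.93% × 2.338 = 9.138%.
On $1,000,000: 0.09138 × $1,000,000 = $91,380.

$91,400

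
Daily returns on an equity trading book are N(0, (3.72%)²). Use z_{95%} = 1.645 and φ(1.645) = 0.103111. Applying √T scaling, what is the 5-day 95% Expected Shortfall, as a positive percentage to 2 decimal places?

17.15%

σ_{5d} = 3.72% × √5 = 8.318%.
ES multiplier = φ(z)/(1−α) = 0.103111/0.05 = 2.062.
ES = 8.318% × 2.062 = 17.152%.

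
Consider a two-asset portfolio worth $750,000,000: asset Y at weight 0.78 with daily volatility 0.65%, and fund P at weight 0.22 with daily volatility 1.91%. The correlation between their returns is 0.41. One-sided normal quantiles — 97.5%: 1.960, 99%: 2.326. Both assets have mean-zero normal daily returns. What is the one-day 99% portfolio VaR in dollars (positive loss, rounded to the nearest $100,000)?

σ_p² = 0.78²·0.65² + 0.22²·1.91² + 2·0.41·0.78·0.22·0.65·1.91 = 0.6083 (%²).
σ_p = √0.6083 = 0.780%.
VaR = 2.326 × 0.780% = 1.814%; on $750,000,000 that is $13,605,000.

$13,600,000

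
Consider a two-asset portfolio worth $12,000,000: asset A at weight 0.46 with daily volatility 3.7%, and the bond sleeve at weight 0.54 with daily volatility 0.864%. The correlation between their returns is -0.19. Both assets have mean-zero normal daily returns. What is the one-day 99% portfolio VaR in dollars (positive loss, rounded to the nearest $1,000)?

σ_p² = 0.46²·3.7² + 0.54²·0.864² + 2·-0.19·0.46·0.54·3.7·0.864 = 2.8127 (%²).
σ_p = √2.8127 = 1.677%.
At 99%, z = 2.326.
VaR = 2.326 × 1.677% = 3.901%; on $12,000,000 that is $468,120.

$468,000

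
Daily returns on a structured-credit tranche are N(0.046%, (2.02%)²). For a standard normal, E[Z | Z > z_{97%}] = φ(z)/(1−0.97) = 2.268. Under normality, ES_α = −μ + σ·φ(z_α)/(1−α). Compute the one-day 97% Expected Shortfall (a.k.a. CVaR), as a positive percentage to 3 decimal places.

4.535%

ES = −(0.046%) + 2.02% × 2.268 = 4.535%.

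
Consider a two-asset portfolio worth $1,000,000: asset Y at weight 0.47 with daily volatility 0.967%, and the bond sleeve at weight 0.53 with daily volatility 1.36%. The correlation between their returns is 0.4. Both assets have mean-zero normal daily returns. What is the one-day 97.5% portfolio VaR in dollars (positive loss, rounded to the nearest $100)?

σ_p² = 0.47²·0.967² + 0.53²·1.36² + 2·0.4·0.47·0.53·0.967·1.36 = 0.9882 (%²).
σ_p = √0.9882 = 0.994%.
At 97.5%, z = 1.960.
VaR = 1.960 × 0.994% = 1.948%; on $1,000,000 that is $19,480.

$19,500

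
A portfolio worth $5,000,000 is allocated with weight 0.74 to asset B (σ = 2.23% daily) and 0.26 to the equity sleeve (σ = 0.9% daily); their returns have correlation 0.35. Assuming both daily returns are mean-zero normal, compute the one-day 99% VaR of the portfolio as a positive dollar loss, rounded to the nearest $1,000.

$203,000

σ_p² = 0.74²·2.23² + 0.26²·0.9² + 2·0.35·0.74·0.26·2.23·0.9 = 3.0482 (%²).
σ_p = √3.0482 = 1.746%.
At 99%, z = 2.326.
VaR = 2.326 × 1.746% = 4.061%; on $5,000,000 that is $203,050.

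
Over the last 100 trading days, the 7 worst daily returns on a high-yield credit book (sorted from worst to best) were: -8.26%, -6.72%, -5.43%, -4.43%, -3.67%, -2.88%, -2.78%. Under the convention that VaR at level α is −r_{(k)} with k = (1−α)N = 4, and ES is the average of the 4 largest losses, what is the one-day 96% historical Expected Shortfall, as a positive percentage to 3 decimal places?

6.210%

The 4 worst returns sum to -24.84%.
ES = −(-24.84%) / 4 = 6.21% ≈ 6.210%.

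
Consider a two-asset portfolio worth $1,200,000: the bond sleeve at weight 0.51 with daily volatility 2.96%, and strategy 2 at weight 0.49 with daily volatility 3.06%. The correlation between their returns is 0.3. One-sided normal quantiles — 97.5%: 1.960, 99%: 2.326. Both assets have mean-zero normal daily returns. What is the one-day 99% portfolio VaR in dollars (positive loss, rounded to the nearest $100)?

$67,700

σ_p² = 0.51²·2.96² + 0.49²·3.06² + 2·0.3·0.51·0.49·2.96·3.06 = 5.8852 (%²).
σ_p = √5.8852 = 2.426%.
VaR = 2.326 × 2.426% = 5.643%; on $1,200,000 that is $67,716.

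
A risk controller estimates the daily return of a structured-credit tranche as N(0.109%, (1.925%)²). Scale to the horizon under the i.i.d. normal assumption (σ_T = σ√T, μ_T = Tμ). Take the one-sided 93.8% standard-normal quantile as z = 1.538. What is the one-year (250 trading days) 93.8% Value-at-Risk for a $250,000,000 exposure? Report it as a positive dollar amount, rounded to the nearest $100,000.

σ_{250d} = 1.925% × √250 = 30.437%; μ_{250d} = 250 × 0.109% = 27.250%.
VaR = −(27.250%) + 1.538 × 30.437% = 19.562%.
On $250,000,000: 0.19562 × $250,000,000 = $48,905,000.

$48,900,000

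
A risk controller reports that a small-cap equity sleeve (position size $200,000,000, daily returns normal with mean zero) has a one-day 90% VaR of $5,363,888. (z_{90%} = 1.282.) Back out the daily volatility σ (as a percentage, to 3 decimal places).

VaR as a fraction: $5,363,888 / $200,000,000 = 2.682%.
σ = VaR / z = 2.682% / 1.282 = 2.092%.

2.092%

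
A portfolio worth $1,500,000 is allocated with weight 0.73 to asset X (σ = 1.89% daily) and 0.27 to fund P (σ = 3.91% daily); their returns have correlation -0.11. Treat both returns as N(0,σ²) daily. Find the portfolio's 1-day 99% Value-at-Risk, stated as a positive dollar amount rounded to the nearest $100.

σ_p² = 0.73²·1.89² + 0.27²·3.91² + 2·-0.11·0.73·0.27·1.89·3.91 = 2.6976 (%²).
σ_p = √2.6976 = 1.642%.
At 99%, z = 2.326.
VaR = 2.326 × 1.642% = 3.819%; on $1,500,000 that is $57,285.

$57,300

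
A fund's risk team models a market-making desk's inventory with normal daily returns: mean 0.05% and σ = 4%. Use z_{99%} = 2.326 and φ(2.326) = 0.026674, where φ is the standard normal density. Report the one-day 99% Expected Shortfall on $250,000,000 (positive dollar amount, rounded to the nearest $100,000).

Tail multiplier: φ(z)/(1−α) = 0.026674 / 0.01 = 2.667.
ES = −(0.05%) + 4% × 2.667 = 10.618%.
On $250,000,000: 0.10618 × $250,000,000 = $26,545,000.

$26,500,000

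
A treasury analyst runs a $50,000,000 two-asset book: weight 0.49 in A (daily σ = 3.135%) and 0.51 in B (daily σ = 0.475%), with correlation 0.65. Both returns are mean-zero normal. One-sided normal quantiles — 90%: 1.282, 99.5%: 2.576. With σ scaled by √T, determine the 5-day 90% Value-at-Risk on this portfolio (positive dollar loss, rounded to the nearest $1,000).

σ_p = √(0.49²·3.135² + 0.51²·0.475² + 2·0.65·0.49·0.51·3.135·0.475) = 1.704%.
σ_{5d} = 1.704% × √5 = 3.810%.
VaR = 1.282 × 3.810% = 4.884%; on $50,000,000 that is $2,442,000.

$2,442,000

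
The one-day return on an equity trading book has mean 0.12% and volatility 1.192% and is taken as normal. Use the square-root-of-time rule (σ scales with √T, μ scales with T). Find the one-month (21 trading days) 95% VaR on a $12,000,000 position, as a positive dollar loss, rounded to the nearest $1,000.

At 95%, z = 1.645.
σ_{21d} = 1.192% × √21 = 5.462%; μ_{21d} = 21 × 0.12% = 2.520%.
VaR = −(2.520%) + 1.645 × 5.462% = 6.465%.
On $12,000,000: 0.06465 × $12,000,000 = $775,800.

$776,000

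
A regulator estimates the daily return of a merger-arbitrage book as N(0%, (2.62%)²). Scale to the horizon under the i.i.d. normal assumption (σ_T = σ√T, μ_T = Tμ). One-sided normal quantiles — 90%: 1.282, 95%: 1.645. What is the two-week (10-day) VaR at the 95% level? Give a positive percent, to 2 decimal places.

σ_{10d} = 2.62% × √10 = 8.285%.
VaR = 1.645 × 8.285% = 13.629%.

13.63%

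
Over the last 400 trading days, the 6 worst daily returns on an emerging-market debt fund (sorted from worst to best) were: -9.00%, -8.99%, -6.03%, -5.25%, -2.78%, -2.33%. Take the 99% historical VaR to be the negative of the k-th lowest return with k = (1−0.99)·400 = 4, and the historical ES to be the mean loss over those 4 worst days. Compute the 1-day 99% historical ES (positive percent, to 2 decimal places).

The 4 worst returns sum to -29.27%.
ES = −(-29.27%) / 4 = 7.3175% ≈ 7.32%.

7.32%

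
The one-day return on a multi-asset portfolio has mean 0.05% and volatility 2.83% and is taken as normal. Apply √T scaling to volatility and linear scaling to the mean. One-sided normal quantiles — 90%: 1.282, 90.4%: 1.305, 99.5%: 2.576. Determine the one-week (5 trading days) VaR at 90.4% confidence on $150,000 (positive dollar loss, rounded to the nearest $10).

$12,010

σ_{5d} = 2.83% × √5 = 6.328%; μ_{5d} = 5 × 0.05% = 0.250%.
VaR = −(0.250%) + 1.305 × 6.328% = 8.008%.
On $150,000: 0.08008 × $150,000 = $12,012.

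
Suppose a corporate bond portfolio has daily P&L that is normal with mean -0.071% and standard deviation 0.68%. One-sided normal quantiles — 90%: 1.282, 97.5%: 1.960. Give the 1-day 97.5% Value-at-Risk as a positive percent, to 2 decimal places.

VaR = −μ + z·σ = −(-0.071%) + 1.960 × 0.68% = 1.404%.

1.40%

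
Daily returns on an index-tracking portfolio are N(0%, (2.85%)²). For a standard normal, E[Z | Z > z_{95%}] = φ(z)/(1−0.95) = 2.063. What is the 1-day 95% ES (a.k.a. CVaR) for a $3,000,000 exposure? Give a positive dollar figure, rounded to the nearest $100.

ES = 2.85% × 2.063 = 5.880%.
On $3,000,000: 0.05880 × $3,000,000 = $176,400.

$176,400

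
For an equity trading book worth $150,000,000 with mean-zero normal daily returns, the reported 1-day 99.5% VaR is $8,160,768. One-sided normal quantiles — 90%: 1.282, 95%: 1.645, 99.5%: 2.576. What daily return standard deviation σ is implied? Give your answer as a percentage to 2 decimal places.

2.11%

VaR as a fraction: $8,160,768 / $150,000,000 = 5.441%.
σ = VaR / z = 5.441% / 2.576 = 2.112%.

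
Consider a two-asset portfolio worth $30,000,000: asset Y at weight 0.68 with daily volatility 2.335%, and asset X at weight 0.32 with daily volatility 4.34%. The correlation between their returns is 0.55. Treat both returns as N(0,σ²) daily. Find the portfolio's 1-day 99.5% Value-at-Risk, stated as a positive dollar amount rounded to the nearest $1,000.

σ_p² = 0.68²·2.335² + 0.32²·4.34² + 2·0.55·0.68·0.32·2.335·4.34 = 6.8755 (%²).
σ_p = √6.8755 = 2.622%.
At 99.5%, z = 2.576.
VaR = 2.576 × 2.622% = 6.754%; on $30,000,000 that is $2,026,200.

$2,026,000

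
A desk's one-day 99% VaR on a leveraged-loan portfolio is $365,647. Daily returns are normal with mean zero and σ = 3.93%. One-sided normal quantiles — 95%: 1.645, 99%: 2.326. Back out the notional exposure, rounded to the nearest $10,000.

VaR as a fraction of value: z·σ = 2.326 × 3.93% = 9.14118%.
Position = $365,647 / 0.0914118 = $3,999,998.

$4,000,000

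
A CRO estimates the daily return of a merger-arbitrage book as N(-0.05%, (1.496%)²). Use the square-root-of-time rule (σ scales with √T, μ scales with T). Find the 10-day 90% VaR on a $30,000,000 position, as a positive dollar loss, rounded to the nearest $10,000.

$1,970,000

At 90%, z = 1.282.
σ_{10d} = 1.496% × √10 = 4.731%; μ_{10d} = 10 × -0.05% = -0.500%.
VaR = −(-0.500%) + 1.282 × 4.731% = 6.565%.
On $30,000,000: 0.06565 × $30,000,000 = $1,969,500.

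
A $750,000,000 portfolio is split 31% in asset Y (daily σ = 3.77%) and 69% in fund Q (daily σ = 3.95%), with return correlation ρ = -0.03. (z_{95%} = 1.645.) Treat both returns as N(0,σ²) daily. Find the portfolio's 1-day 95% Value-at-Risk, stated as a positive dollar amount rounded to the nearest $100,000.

$36,200,000

σ_p² = 0.31²·3.77² + 0.69²·3.95² + 2·-0.03·0.31·0.69·3.77·3.95 = 8.6031 (%²).
σ_p = √8.6031 = 2.933%.
VaR = 1.645 × 2.933% = 4.825%; on $750,000,000 that is $36,187,500.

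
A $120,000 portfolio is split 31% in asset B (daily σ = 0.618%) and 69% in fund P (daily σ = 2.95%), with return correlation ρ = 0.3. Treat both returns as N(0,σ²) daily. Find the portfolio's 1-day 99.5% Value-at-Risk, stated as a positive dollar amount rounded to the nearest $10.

σ_p² = 0.31²·0.618² + 0.69²·2.95² + 2·0.3·0.31·0.69·0.618·2.95 = 4.4139 (%²).
σ_p = √4.4139 = 2.101%.
At 99.5%, z = 2.576.
VaR = 2.576 × 2.101% = 5.412%; on $120,000 that is $6,494.

$6,490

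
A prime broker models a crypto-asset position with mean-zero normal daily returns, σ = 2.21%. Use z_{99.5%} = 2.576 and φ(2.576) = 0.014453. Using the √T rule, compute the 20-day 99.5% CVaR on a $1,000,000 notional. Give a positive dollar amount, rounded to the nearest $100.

$285,700

σ_{20d} = 2.21% × √20 = 9.883%.
ES multiplier = φ(z)/(1−α) = 0.014453/0.005 = 2.891.
ES = 9.883% × 2.891 = 28.572%; on $1,000,000: $285,720.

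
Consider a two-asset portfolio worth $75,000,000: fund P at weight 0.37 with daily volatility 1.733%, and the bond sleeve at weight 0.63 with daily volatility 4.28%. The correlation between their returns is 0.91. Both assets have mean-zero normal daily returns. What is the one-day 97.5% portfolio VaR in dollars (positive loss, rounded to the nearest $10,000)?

$4,840,000

σ_p² = 0.37²·1.733² + 0.63²·4.28² + 2·0.91·0.37·0.63·1.733·4.28 = 10.8284 (%²).
σ_p = √10.8284 = 3.291%.
At 97.5%, z = 1.960.
VaR = 1.960 × 3.291% = 6.450%; on $75,000,000 that is $4,837,500.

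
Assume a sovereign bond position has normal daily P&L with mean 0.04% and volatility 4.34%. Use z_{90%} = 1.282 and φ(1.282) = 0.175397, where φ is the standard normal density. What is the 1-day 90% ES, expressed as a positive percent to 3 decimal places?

7.572%

Tail multiplier: φ(z)/(1−α) = 0.175397 / 0.1 = 1.754.
ES = −(0.04%) + 4.34% × 1.754 = 7.572%.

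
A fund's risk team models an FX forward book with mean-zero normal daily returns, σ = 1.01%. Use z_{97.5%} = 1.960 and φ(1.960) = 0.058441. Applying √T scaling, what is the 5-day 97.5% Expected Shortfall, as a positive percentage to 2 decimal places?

5.28%

σ_{5d} = 1.01% × √5 = 2.258%.
ES multiplier = φ(z)/(1−α) = 0.058441/0.025 = 2.338.
ES = 2.258% × 2.338 = 5.279%.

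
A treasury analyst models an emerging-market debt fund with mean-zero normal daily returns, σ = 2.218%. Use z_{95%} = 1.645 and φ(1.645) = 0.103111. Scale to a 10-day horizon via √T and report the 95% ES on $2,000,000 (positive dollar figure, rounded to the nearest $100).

σ_{10d} = 2.218% × √10 = 7.014%.
ES multiplier = φ(z)/(1−α) = 0.103111/0.05 = 2.062.
ES = 7.014% × 2.062 = 14.463%; on $2,000,000: $289,260.

$289,300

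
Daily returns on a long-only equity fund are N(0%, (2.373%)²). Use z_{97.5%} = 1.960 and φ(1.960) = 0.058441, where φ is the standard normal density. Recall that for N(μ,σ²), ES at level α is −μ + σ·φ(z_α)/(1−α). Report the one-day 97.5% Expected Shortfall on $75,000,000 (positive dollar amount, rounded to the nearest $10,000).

$4,160,000

Tail multiplier: φ(z)/(1−α) = 0.058441 / 0.025 = 2.338.
ES = 2.373% × 2.338 = 5.548%.
On $75,000,000: 0.05548 × $75,000,000 = $4,161,000.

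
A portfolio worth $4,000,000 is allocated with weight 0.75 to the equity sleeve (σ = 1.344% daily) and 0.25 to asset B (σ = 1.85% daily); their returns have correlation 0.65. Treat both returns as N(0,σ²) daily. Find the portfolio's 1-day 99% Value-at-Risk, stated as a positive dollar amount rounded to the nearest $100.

$126,100

σ_p² = 0.75²·1.344² + 0.25²·1.85² + 2·0.65·0.75·0.25·1.344·1.85 = 1.8360 (%²).
σ_p = √1.8360 = 1.355%.
At 99%, z = 2.326.
VaR = 2.326 × 1.355% = 3.152%; on $4,000,000 that is $126,080.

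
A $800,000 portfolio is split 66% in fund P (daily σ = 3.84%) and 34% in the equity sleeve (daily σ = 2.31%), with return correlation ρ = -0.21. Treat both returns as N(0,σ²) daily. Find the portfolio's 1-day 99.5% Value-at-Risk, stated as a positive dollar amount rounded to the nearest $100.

σ_p² = 0.66²·3.84² + 0.34²·2.31² + 2·-0.21·0.66·0.34·3.84·2.31 = 6.2040 (%²).
σ_p = √6.2040 = 2.491%.
At 99.5%, z = 2.576.
VaR = 2.576 × 2.491% = 6.417%; on $800,000 that is $51,336.

$51,300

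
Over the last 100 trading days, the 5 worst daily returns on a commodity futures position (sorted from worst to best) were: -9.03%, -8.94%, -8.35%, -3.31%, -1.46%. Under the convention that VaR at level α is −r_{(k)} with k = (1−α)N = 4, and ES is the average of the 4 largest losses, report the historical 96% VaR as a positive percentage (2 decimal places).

3.31%

k = 4; the 4th lowest return is -3.31%, so VaR = 3.31%.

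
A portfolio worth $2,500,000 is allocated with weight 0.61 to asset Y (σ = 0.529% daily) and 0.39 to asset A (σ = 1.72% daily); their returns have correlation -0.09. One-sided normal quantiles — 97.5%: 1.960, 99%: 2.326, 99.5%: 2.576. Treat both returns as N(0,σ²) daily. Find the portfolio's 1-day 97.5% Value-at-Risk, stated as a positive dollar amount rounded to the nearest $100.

σ_p² = 0.61²·0.529² + 0.39²·1.72² + 2·-0.09·0.61·0.39·0.529·1.72 = 0.5151 (%²).
σ_p = √0.5151 = 0.718%.
VaR = 1.960 × 0.718% = 1.407%; on $2,500,000 that is $35,175.

$35,200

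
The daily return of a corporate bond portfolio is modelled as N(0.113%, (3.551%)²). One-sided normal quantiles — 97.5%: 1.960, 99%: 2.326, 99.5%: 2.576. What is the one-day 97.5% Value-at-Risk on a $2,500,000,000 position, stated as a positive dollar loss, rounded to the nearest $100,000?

$171,200,000

VaR = −μ + z·σ = −(0.113%) + 1.960 × 3.551% = 6.847%.
On $2,500,000,000: 0.06847 × $2,500,000,000 = $171,175,000.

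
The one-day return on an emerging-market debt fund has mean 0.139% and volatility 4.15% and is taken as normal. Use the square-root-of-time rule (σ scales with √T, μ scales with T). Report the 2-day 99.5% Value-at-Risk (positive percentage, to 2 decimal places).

14.84%

At 99.5%, z = 2.576.
σ_{2d} = 4.15% × √2 = 5.869%; μ_{2d} = 2 × 0.139% = 0.278%.
VaR = −(0.278%) + 2.576 × 5.869% = 14.841%.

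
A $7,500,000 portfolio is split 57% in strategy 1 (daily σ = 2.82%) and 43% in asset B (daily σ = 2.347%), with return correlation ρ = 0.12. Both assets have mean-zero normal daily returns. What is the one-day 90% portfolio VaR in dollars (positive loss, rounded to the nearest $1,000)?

σ_p² = 0.57²·2.82² + 0.43²·2.347² + 2·0.12·0.57·0.43·2.82·2.347 = 3.9916 (%²).
σ_p = √3.9916 = 1.998%.
At 90%, z = 1.282.
VaR = 1.282 × 1.998% = 2.561%; on $7,500,000 that is $192,075.

$192,000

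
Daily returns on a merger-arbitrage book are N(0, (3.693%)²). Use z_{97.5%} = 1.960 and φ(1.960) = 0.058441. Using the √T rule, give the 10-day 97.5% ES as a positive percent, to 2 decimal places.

σ_{10d} = 3.693% × √10 = 11.678%.
ES multiplier = φ(z)/(1−α) = 0.058441/0.025 = 2.338.
ES = 11.678% × 2.338 = 27.303%.

27.30%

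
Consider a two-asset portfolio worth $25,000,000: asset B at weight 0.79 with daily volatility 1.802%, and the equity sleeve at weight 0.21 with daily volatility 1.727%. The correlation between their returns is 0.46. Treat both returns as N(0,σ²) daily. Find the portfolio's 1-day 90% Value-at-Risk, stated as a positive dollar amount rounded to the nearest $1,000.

σ_p² = 0.79²·1.802² + 0.21²·1.727² + 2·0.46·0.79·0.21·1.802·1.727 = 2.6331 (%²).
σ_p = √2.6331 = 1.623%.
At 90%, z = 1.282.
VaR = 1.282 × 1.623% = 2.081%; on $25,000,000 that is $520,250.

$520,000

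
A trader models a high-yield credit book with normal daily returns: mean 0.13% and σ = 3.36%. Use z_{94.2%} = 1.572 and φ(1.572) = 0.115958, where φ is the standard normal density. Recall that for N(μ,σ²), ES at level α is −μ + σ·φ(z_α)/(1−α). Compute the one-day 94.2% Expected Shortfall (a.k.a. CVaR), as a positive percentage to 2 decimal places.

Tail multiplier: φ(z)/(1−α) = 0.115958 / 0.058 = 1.999.
ES = −(0.13%) + 3.36% × 1.999 = 6.587%.

6.59%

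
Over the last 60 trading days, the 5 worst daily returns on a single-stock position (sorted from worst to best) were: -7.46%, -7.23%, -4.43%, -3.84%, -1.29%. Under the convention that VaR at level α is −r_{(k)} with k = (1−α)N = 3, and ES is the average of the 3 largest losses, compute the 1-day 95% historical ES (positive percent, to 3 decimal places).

The 3 worst returns sum to -19.12%.
ES = −(-19.12%) / 3 = 6.3733…% ≈ 6.373%.

6.373%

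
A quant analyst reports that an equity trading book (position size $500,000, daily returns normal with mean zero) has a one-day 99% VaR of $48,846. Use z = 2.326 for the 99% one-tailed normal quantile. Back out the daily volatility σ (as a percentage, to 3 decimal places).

VaR as a fraction: $48,846 / $500,000 = 9.769%.
σ = VaR / z = 9.769% / 2.326 = 4.200%.

4.200%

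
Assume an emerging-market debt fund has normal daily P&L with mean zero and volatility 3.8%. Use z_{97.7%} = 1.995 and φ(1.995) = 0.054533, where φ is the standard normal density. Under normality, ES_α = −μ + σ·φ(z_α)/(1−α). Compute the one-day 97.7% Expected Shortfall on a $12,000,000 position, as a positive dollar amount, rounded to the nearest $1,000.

$1,081,000

Tail multiplier: φ(z)/(1−α) = 0.054533 / 0.023 = 2.371.
ES = 3.8% × 2.371 = 9.010%.
On $12,000,000: 0.09010 × $12,000,000 = $1,081,200.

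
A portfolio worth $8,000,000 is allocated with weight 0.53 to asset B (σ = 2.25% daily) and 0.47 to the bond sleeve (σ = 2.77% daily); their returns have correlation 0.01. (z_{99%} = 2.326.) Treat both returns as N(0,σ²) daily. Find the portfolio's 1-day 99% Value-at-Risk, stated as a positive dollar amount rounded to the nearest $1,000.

$330,000

σ_p² = 0.53²·2.25² + 0.47²·2.77² + 2·0.01·0.53·0.47·2.25·2.77 = 3.1481 (%²).
σ_p = √3.1481 = 1.774%.
VaR = 2.326 × 1.774% = 4.126%; on $8,000,000 that is $330,080.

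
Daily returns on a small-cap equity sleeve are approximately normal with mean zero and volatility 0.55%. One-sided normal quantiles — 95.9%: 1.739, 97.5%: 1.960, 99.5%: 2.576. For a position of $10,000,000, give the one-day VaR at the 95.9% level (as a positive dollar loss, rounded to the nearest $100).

VaR = z·σ = 1.739 × 0.55% = 0.956%.
On $10,000,000: 0.00956 × $10,000,000 = $95,600.

$95,600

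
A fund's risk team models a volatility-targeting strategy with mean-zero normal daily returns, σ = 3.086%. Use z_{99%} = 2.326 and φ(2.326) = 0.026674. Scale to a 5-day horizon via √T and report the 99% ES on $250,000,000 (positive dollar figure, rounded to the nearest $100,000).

$46,000,000

σ_{5d} = 3.086% × √5 = 6.901%.
ES multiplier = φ(z)/(1−α) = 0.026674/0.01 = 2.667.
ES = 6.901% × 2.667 = 18.405%; on $250,000,000: $46,012,500.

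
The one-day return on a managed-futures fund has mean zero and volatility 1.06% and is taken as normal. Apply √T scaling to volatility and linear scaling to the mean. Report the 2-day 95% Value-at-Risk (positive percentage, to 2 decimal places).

At 95%, z = 1.645.
σ_{2d} = 1.06% × √2 = 1.499%.
VaR = 1.645 × 1.499% = 2.466%.

2.47%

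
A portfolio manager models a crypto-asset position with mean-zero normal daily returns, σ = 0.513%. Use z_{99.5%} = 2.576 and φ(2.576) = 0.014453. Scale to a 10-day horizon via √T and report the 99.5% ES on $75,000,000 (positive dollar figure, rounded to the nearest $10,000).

σ_{10d} = 0.513% × √10 = 1.622%.
ES multiplier = φ(z)/(1−α) = 0.014453/0.005 = 2.891.
ES = 1.622% × 2.891 = 4.689%; on $75,000,000: $3,516,750.

$3,520,000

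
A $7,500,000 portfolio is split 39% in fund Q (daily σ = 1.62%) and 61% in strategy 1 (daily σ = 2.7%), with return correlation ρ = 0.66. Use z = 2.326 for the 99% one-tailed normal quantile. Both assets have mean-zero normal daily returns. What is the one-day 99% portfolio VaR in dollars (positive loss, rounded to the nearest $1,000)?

σ_p² = 0.39²·1.62² + 0.61²·2.7² + 2·0.66·0.39·0.61·1.62·2.7 = 4.4853 (%²).
σ_p = √4.4853 = 2.118%.
VaR = 2.326 × 2.118% = 4.926%; on $7,500,000 that is $369,450.

$369,000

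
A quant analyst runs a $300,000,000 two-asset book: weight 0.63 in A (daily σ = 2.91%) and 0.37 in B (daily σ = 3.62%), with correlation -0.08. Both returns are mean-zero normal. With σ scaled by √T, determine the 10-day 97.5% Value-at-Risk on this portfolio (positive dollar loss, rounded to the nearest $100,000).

σ_p = √(0.63²·2.91² + 0.37²·3.62² + 2·-0.08·0.63·0.37·2.91·3.62) = 2.182%.
σ_{10d} = 2.182% × √10 = 6.900%.
z(97.5%) = 1.960.
VaR = 1.960 × 6.900% = 13.524%; on $300,000,000 that is $40,572,000.

$40,600,000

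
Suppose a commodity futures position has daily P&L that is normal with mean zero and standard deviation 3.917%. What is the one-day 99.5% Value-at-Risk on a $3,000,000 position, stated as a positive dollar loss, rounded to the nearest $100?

$302,700

At 99.5% one-sided, z = 2.576.
VaR = z·σ = 2.576 × 3.917% = 10.090%.
On $3,000,000: 0.10090 × $3,000,000 = $302,700.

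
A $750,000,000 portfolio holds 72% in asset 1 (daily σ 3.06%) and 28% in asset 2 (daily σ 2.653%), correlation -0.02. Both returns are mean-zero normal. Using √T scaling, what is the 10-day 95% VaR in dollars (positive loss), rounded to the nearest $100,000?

σ_p = √(0.72²·3.06² + 0.28²·2.653² + 2·-0.02·0.72·0.28·3.06·2.653) = 2.311%.
σ_{10d} = 2.311% × √10 = 7.308%.
z(95%) = 1.645.
VaR = 1.645 × 7.308% = 12.022%; on $750,000,000 that is $90,165,000.

$90,200,000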